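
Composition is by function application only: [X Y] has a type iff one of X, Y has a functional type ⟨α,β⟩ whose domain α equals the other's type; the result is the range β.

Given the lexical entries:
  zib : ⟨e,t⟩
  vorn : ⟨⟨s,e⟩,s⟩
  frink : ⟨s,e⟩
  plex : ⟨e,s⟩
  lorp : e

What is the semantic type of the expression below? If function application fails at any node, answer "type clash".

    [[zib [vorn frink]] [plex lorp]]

type clash

[vorn frink]: vorn is ⟨⟨s,e⟩,s⟩, frink is ⟨s,e⟩; result s.
[zib [vorn frink]]: ⟨e,t⟩ and s cannot combine by function application — type clash.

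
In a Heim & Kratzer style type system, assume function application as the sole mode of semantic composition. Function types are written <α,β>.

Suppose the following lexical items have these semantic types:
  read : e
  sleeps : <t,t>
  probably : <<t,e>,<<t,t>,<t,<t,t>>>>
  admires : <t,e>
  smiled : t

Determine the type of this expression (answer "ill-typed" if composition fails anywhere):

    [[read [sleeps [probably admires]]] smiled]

[probably admires]: <<t,e>,<<t,t>,<t,<t,t>>>> applied to <t,e> yields <<t,t>,<t,<t,t>>>.
[sleeps [probably admires]]: <<t,t>,<t,<t,t>>> applied to <t,t> yields <t,<t,t>>.
[read [sleeps [probably admires]]]: e with <t,<t,t>> — neither is a function whose domain matches the other; composition fails here.

ill-typed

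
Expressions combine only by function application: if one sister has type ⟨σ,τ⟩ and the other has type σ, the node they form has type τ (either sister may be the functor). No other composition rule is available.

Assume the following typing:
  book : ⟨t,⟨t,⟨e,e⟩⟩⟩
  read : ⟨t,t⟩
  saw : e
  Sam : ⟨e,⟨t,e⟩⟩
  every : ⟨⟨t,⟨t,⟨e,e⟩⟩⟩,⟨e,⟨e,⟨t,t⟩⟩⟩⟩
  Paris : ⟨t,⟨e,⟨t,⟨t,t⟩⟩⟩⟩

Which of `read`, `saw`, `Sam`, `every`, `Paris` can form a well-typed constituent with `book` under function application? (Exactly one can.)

read : ⟨t,t⟩ — does not combine with book.
saw : e — does not combine with book.
Sam : ⟨e,⟨t,e⟩⟩ — does not combine with book.
every — combines: every : ⟨⟨t,⟨t,⟨e,e⟩⟩⟩,⟨e,⟨e,⟨t,t⟩⟩⟩⟩ takes book : ⟨t,⟨t,⟨e,e⟩⟩⟩ as argument, giving ⟨e,⟨e,⟨t,t⟩⟩⟩.
Paris : ⟨t,⟨e,⟨t,⟨t,t⟩⟩⟩⟩ — does not combine with book.

every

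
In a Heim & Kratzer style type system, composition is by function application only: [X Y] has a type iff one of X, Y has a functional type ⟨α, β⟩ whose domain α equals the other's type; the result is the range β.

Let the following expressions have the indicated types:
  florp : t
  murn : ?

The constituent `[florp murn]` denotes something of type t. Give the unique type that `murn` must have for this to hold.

⟨t, t⟩

For [florp murn] to have type t with florp of type t, murn must be the function: murn : ⟨t, t⟩.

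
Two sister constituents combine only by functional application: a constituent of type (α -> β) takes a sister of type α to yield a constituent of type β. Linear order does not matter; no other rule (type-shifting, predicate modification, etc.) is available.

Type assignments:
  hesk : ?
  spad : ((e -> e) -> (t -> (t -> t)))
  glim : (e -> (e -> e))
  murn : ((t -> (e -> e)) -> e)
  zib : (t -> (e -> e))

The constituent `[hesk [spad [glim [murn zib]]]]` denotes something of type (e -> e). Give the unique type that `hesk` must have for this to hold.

((t -> (t -> t)) -> (e -> e))

[hesk [spad [glim [murn zib]]]] is required to be (e -> e). [spad [glim [murn zib]]] : (t -> (t -> t)) cannot yield (e -> e) as functor, so hesk : ((t -> (t -> t)) -> (e -> e)).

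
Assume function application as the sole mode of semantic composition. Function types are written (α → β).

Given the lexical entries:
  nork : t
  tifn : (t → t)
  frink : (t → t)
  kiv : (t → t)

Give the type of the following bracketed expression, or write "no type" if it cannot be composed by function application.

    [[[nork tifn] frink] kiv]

[nork tifn]: (t → t) applied to t yields t.
[[nork tifn] frink]: (t → t) applied to t yields t.
[[[nork tifn] frink] kiv]: (t → t) applied to t yields t.

t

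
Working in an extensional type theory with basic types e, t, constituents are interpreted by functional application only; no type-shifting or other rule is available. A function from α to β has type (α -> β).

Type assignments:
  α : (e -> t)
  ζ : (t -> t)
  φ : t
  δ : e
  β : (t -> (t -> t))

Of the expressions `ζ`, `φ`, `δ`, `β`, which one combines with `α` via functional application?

ζ : (t -> t) — does not combine with α.
φ : t — does not combine with α.
δ — combines: α : (e -> t) takes δ : e as argument, giving t.
β : (t -> (t -> t)) — does not combine with α.

δ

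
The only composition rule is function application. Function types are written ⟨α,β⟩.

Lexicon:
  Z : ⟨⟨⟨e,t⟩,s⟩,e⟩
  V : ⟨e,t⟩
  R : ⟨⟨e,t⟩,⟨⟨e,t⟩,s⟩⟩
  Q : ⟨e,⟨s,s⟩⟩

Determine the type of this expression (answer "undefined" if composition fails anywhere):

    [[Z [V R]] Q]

⟨s,s⟩

[V R] — R of type ⟨⟨e,t⟩,⟨⟨e,t⟩,s⟩⟩ combines with V of type ⟨e,t⟩: type ⟨⟨e,t⟩,s⟩.
[Z [V R]] — Z of type ⟨⟨⟨e,t⟩,s⟩,e⟩ combines with [V R] of type ⟨⟨e,t⟩,s⟩: type e.
[[Z [V R]] Q] — Q of type ⟨e,⟨s,s⟩⟩ combines with [Z [V R]] of type e: type ⟨s,s⟩.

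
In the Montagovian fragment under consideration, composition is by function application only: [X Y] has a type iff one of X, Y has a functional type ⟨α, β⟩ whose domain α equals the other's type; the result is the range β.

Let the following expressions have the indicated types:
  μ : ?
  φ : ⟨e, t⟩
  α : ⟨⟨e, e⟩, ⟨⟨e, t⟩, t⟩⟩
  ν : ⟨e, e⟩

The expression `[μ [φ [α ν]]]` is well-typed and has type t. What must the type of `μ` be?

⟨t, t⟩

[μ [φ [α ν]]] must have type t. The sister [φ [α ν]] has type t; that is not a function onto t, so μ must be the functor, of type ⟨t, t⟩.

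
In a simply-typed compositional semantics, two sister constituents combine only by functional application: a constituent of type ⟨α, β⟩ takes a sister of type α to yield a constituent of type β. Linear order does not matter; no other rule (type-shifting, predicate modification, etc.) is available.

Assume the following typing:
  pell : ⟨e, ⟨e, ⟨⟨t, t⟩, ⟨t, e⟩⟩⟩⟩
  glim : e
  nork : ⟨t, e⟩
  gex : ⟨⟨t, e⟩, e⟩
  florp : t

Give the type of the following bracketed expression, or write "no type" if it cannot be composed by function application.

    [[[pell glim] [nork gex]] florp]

[pell glim]: pell is ⟨e, ⟨e, ⟨⟨t, t⟩, ⟨t, e⟩⟩⟩⟩, glim is e; result ⟨e, ⟨⟨t, t⟩, ⟨t, e⟩⟩⟩.
[nork gex]: gex is ⟨⟨t, e⟩, e⟩, nork is ⟨t, e⟩; result e.
[[pell glim] [nork gex]]: [pell glim] is ⟨e, ⟨⟨t, t⟩, ⟨t, e⟩⟩⟩, [nork gex] is e; result ⟨⟨t, t⟩, ⟨t, e⟩⟩.
[[[pell glim] [nork gex]] florp]: ⟨⟨t, t⟩, ⟨t, e⟩⟩ with t — neither is a function whose domain matches the other; composition fails here.

no type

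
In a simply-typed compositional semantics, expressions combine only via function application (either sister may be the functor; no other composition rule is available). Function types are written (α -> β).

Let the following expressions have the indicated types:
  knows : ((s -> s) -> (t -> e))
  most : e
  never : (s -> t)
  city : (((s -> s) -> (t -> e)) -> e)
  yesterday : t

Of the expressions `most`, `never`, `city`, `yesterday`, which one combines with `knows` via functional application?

most : e — neither side's domain matches the other.
never : (s -> t) — neither side's domain matches the other.
city — combines: city : (((s -> s) -> (t -> e)) -> e) takes knows : ((s -> s) -> (t -> e)) as argument, giving e.
yesterday : t — neither side's domain matches the other.

city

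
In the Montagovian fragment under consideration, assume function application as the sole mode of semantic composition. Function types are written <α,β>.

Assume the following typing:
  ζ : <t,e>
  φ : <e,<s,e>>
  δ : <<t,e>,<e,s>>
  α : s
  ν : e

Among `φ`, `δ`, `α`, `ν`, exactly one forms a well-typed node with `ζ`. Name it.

δ

φ : <e,<s,e>> — ζ needs t; φ needs e; neither fits.
δ — combines: δ : <<t,e>,<e,s>> takes ζ : <t,e> as argument, giving <e,s>.
α : s — ζ needs t; α needs nothing (atomic); neither fits.
ν : e — ζ needs t; ν needs nothing (atomic); neither fits.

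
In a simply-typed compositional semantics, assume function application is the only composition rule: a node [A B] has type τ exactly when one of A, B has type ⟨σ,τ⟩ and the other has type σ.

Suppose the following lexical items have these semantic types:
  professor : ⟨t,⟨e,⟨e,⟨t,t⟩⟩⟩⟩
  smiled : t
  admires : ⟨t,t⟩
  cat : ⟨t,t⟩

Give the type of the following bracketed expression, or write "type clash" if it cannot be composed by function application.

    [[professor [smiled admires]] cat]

type clash

[smiled admires]: admires is ⟨t,t⟩, smiled is t; result t.
[professor [smiled admires]]: professor is ⟨t,⟨e,⟨e,⟨t,t⟩⟩⟩⟩, [smiled admires] is t; result ⟨e,⟨e,⟨t,t⟩⟩⟩.
At [[professor [smiled admires]] cat]: neither ⟨e,⟨e,⟨t,t⟩⟩⟩ nor ⟨t,t⟩ can take the other as argument; the node is ill-typed.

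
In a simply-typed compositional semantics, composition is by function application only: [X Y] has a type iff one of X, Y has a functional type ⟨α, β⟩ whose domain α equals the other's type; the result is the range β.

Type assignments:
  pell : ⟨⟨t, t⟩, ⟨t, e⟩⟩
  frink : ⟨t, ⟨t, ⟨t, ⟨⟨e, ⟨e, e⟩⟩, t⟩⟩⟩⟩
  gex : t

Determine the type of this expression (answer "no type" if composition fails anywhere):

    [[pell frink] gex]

[pell frink]: ⟨⟨t, t⟩, ⟨t, e⟩⟩ with ⟨t, ⟨t, ⟨t, ⟨⟨e, ⟨e, e⟩⟩, t⟩⟩⟩⟩ — neither is a function whose domain matches the other; composition fails here.

no type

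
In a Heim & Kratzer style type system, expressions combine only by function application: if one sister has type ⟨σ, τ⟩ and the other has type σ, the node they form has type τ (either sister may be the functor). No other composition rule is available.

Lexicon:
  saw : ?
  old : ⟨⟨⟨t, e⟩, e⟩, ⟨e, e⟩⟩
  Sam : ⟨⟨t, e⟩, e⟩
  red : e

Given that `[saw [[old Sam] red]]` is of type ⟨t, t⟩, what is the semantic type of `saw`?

⟨e, ⟨t, t⟩⟩

For [saw [[old Sam] red]] to have type ⟨t, t⟩ with [[old Sam] red] of type e, saw must be the function: saw : ⟨e, ⟨t, t⟩⟩.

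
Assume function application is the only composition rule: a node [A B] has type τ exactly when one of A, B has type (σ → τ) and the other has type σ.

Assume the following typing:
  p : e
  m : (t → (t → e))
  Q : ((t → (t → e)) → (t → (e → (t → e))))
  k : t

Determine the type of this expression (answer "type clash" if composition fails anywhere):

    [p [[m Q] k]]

(t → e)

[m Q]: ((t → (t → e)) → (t → (e → (t → e)))) applied to (t → (t → e)) yields (t → (e → (t → e))).
[[m Q] k]: (t → (e → (t → e))) applied to t yields (e → (t → e)).
[p [[m Q] k]]: (e → (t → e)) applied to e yields (t → e).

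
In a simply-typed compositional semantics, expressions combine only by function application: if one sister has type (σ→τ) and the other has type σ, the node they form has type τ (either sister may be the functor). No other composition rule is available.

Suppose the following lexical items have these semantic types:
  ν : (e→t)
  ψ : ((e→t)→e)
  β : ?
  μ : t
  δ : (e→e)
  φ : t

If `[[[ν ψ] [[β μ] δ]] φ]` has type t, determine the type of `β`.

[[[ν ψ] [[β μ] δ]] φ] must have type t. The sister φ has type t; that is not a function onto t, so [[ν ψ] [[β μ] δ]] must be the functor, of type (t→t).
[[ν ψ] [[β μ] δ]] must have type (t→t). The sister [ν ψ] has type e; that is not a function onto (t→t), so [[β μ] δ] must be the functor, of type (e→(t→t)).
[[β μ] δ] must have type (e→(t→t)). The sister δ has type (e→e); that is not a function onto (e→(t→t)), so [β μ] must be the functor, of type ((e→e)→(e→(t→t))).
[β μ] must have type ((e→e)→(e→(t→t))). The sister μ has type t; that is not a function onto ((e→e)→(e→(t→t))), so β must be the functor, of type (t→((e→e)→(e→(t→t)))).

(t→((e→e)→(e→(t→t))))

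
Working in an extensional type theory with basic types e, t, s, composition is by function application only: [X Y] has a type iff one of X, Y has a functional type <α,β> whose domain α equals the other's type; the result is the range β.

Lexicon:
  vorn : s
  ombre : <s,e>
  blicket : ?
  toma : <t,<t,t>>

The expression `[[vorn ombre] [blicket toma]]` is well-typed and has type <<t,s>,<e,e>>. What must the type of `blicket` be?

For [[vorn ombre] [blicket toma]] to have type <<t,s>,<e,e>> with [vorn ombre] of type e, [blicket toma] must be the function: [blicket toma] : <e,<<t,s>,<e,e>>>.
For [blicket toma] to have type <e,<<t,s>,<e,e>>> with toma of type <t,<t,t>>, blicket must be the function: blicket : <<t,<t,t>>,<e,<<t,s>,<e,e>>>>.

<<t,<t,t>>,<e,<<t,s>,<e,e>>>>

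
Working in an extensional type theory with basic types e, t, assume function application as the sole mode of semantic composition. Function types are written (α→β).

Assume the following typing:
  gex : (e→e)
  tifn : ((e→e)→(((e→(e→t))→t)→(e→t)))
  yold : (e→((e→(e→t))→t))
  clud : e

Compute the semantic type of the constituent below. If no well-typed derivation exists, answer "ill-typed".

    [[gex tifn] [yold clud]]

(e→t)

[gex tifn]: tifn is ((e→e)→(((e→(e→t))→t)→(e→t))), gex is (e→e); result (((e→(e→t))→t)→(e→t)).
[yold clud]: yold is (e→((e→(e→t))→t)), clud is e; result ((e→(e→t))→t).
[[gex tifn] [yold clud]]: [gex tifn] is (((e→(e→t))→t)→(e→t)), [yold clud] is ((e→(e→t))→t); result (e→t).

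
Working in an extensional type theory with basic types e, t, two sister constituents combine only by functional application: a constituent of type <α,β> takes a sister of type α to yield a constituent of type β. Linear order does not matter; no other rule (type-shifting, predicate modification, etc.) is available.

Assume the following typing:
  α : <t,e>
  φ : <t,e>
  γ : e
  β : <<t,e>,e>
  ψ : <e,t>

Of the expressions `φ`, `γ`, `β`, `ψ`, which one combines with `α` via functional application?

φ : <t,e> — does not combine with α.
γ : e — does not combine with α.
β — combines: β : <<t,e>,e> takes α : <t,e> as argument, giving e.
ψ : <e,t> — does not combine with α.

β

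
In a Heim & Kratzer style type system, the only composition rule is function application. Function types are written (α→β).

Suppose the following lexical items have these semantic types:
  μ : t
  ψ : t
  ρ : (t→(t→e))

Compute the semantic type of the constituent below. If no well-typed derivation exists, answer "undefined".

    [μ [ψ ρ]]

At [ψ ρ], ρ : (t→(t→e)) takes ψ : t, giving (t→e).
At [μ [ψ ρ]], [ψ ρ] : (t→e) takes μ : t, giving e.

e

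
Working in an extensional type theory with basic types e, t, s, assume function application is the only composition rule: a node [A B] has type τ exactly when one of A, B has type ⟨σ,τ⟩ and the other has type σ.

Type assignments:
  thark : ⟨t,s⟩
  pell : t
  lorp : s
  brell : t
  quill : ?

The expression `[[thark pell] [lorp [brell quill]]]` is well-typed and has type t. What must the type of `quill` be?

⟨t,⟨s,⟨s,t⟩⟩⟩

For [[thark pell] [lorp [brell quill]]] to have type t with [thark pell] of type s, [lorp [brell quill]] must be the function: [lorp [brell quill]] : ⟨s,t⟩.
For [lorp [brell quill]] to have type ⟨s,t⟩ with lorp of type s, [brell quill] must be the function: [brell quill] : ⟨s,⟨s,t⟩⟩.
For [brell quill] to have type ⟨s,⟨s,t⟩⟩ with brell of type t, quill must be the function: quill : ⟨t,⟨s,⟨s,t⟩⟩⟩.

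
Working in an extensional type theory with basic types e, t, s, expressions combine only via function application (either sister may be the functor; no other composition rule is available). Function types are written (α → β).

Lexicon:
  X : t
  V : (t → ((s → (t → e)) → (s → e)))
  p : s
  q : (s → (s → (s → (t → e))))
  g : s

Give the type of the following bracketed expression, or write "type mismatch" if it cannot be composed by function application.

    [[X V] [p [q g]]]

(s → e)

[X V] — V of type (t → ((s → (t → e)) → (s → e))) combines with X of type t: type ((s → (t → e)) → (s → e)).
[q g] — q of type (s → (s → (s → (t → e)))) combines with g of type s: type (s → (s → (t → e))).
[p [q g]] — [q g] of type (s → (s → (t → e))) combines with p of type s: type (s → (t → e)).
[[X V] [p [q g]]] — [X V] of type ((s → (t → e)) → (s → e)) combines with [p [q g]] of type (s → (t → e)): type (s → e).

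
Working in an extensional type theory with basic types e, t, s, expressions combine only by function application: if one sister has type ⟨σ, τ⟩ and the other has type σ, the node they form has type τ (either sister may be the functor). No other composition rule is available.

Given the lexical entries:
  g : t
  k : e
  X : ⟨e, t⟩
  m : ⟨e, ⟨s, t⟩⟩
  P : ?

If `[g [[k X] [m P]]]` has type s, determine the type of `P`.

⟨⟨e, ⟨s, t⟩⟩, ⟨t, ⟨t, s⟩⟩⟩

For [g [[k X] [m P]]] to have type s with g of type t, [[k X] [m P]] must be the function: [[k X] [m P]] : ⟨t, s⟩.
For [[k X] [m P]] to have type ⟨t, s⟩ with [k X] of type t, [m P] must be the function: [m P] : ⟨t, ⟨t, s⟩⟩.
For [m P] to have type ⟨t, ⟨t, s⟩⟩ with m of type ⟨e, ⟨s, t⟩⟩, P must be the function: P : ⟨⟨e, ⟨s, t⟩⟩, ⟨t, ⟨t, s⟩⟩⟩.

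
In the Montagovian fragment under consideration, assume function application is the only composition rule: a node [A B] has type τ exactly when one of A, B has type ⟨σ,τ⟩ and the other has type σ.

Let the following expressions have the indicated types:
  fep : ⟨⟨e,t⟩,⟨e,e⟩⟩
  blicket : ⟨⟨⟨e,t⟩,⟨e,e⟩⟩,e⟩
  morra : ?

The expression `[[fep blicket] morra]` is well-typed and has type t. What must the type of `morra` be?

⟨e,t⟩

[[fep blicket] morra] must have type t. The sister [fep blicket] has type e; that is not a function onto t, so morra must be the functor, of type ⟨e,t⟩.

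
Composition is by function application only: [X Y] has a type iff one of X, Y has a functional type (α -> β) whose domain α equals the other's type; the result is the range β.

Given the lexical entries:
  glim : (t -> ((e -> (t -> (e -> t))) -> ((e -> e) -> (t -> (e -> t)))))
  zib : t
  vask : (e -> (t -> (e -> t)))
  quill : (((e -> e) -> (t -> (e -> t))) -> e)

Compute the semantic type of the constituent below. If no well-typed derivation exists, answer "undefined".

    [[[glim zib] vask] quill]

[glim zib]: glim is (t -> ((e -> (t -> (e -> t))) -> ((e -> e) -> (t -> (e -> t))))), zib is t; result ((e -> (t -> (e -> t))) -> ((e -> e) -> (t -> (e -> t)))).
[[glim zib] vask]: [glim zib] is ((e -> (t -> (e -> t))) -> ((e -> e) -> (t -> (e -> t)))), vask is (e -> (t -> (e -> t))); result ((e -> e) -> (t -> (e -> t))).
[[[glim zib] vask] quill]: quill is (((e -> e) -> (t -> (e -> t))) -> e), [[glim zib] vask] is ((e -> e) -> (t -> (e -> t))); result e.

e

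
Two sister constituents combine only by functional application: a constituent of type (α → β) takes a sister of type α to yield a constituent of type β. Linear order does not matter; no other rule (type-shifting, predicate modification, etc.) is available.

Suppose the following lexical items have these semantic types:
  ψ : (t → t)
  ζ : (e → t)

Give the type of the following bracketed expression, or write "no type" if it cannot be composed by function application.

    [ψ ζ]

no type

[ψ ζ]: (t → t) and (e → t) cannot combine by function application — type clash.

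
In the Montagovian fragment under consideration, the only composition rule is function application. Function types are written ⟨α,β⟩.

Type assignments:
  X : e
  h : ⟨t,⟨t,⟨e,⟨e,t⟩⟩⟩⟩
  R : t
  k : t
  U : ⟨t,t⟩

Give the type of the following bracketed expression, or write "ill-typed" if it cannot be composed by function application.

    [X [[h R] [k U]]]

⟨e,t⟩

[h R] — h of type ⟨t,⟨t,⟨e,⟨e,t⟩⟩⟩⟩ combines with R of type t: type ⟨t,⟨e,⟨e,t⟩⟩⟩.
[k U] — U of type ⟨t,t⟩ combines with k of type t: type t.
[[h R] [k U]] — [h R] of type ⟨t,⟨e,⟨e,t⟩⟩⟩ combines with [k U] of type t: type ⟨e,⟨e,t⟩⟩.
[X [[h R] [k U]]] — [[h R] [k U]] of type ⟨e,⟨e,t⟩⟩ combines with X of type e: type ⟨e,t⟩.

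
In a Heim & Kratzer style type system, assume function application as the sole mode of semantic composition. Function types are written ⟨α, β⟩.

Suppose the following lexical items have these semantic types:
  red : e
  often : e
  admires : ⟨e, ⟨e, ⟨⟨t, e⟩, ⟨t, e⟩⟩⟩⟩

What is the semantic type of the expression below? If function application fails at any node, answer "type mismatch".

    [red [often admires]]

[often admires] — admires of type ⟨e, ⟨e, ⟨⟨t, e⟩, ⟨t, e⟩⟩⟩⟩ combines with often of type e: type ⟨e, ⟨⟨t, e⟩, ⟨t, e⟩⟩⟩.
[red [often admires]] — [often admires] of type ⟨e, ⟨⟨t, e⟩, ⟨t, e⟩⟩⟩ combines with red of type e: type ⟨⟨t, e⟩, ⟨t, e⟩⟩.

⟨⟨t, e⟩, ⟨t, e⟩⟩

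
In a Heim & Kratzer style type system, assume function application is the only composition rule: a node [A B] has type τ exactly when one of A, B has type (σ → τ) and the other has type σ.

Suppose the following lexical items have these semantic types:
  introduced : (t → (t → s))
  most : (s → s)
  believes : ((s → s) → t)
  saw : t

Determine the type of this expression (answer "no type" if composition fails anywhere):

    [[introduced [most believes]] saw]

[most believes]: believes is ((s → s) → t), most is (s → s); result t.
[introduced [most believes]]: introduced is (t → (t → s)), [most believes] is t; result (t → s).
[[introduced [most believes]] saw]: [introduced [most believes]] is (t → s), saw is t; result s.

s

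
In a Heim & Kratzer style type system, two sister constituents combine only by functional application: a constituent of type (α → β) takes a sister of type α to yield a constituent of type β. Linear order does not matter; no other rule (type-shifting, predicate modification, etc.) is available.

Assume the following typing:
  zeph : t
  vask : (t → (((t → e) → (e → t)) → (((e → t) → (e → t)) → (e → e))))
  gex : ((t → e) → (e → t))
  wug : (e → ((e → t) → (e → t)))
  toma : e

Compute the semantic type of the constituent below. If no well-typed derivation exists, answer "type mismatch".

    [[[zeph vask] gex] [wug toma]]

At [zeph vask], vask : (t → (((t → e) → (e → t)) → (((e → t) → (e → t)) → (e → e)))) takes zeph : t, giving (((t → e) → (e → t)) → (((e → t) → (e → t)) → (e → e))).
At [[zeph vask] gex], [zeph vask] : (((t → e) → (e → t)) → (((e → t) → (e → t)) → (e → e))) takes gex : ((t → e) → (e → t)), giving (((e → t) → (e → t)) → (e → e)).
At [wug toma], wug : (e → ((e → t) → (e → t))) takes toma : e, giving ((e → t) → (e → t)).
At [[[zeph vask] gex] [wug toma]], [[zeph vask] gex] : (((e → t) → (e → t)) → (e → e)) takes [wug toma] : ((e → t) → (e → t)), giving (e → e).

(e → e)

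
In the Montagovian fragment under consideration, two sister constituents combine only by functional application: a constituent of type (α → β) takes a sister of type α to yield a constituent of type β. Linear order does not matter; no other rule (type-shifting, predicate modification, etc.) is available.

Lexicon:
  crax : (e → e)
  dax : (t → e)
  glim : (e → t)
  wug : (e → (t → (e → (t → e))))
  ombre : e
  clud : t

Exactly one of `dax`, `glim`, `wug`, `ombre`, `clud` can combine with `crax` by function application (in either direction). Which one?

dax : (t → e) — crax needs e; dax needs t; neither fits.
glim : (e → t) — crax needs e; glim needs e; neither fits.
wug : (e → (t → (e → (t → e)))) — crax needs e; wug needs e; neither fits.
ombre — combines: crax : (e → e) takes ombre : e as argument, giving e.
clud : t — crax needs e; clud needs nothing (atomic); neither fits.

ombre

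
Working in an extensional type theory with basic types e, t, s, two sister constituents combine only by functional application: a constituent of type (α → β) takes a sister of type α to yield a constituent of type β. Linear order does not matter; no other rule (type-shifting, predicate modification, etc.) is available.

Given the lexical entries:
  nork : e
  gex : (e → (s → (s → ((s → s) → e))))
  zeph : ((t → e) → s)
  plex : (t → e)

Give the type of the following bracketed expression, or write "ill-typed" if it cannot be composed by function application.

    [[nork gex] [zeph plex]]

(s → ((s → s) → e))

[nork gex] — gex of type (e → (s → (s → ((s → s) → e)))) combines with nork of type e: type (s → (s → ((s → s) → e))).
[zeph plex] — zeph of type ((t → e) → s) combines with plex of type (t → e): type s.
[[nork gex] [zeph plex]] — [nork gex] of type (s → (s → ((s → s) → e))) combines with [zeph plex] of type s: type (s → ((s → s) → e)).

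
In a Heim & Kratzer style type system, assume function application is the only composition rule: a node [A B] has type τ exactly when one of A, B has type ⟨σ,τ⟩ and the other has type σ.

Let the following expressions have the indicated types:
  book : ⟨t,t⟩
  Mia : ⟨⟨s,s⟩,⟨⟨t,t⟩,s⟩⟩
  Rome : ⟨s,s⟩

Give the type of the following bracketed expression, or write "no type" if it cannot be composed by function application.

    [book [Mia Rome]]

s

[Mia Rome] — Mia of type ⟨⟨s,s⟩,⟨⟨t,t⟩,s⟩⟩ combines with Rome of type ⟨s,s⟩: type ⟨⟨t,t⟩,s⟩.
[book [Mia Rome]] — [Mia Rome] of type ⟨⟨t,t⟩,s⟩ combines with book of type ⟨t,t⟩: type s.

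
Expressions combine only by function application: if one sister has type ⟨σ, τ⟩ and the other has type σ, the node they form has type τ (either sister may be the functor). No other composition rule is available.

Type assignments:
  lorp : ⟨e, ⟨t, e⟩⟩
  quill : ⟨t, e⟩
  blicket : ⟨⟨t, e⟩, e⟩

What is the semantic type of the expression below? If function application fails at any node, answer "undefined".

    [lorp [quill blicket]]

[quill blicket]: functor blicket : ⟨⟨t, e⟩, e⟩, argument quill : ⟨t, e⟩; result e.
[lorp [quill blicket]]: functor lorp : ⟨e, ⟨t, e⟩⟩, argument [quill blicket] : e; result ⟨t, e⟩.

⟨t, e⟩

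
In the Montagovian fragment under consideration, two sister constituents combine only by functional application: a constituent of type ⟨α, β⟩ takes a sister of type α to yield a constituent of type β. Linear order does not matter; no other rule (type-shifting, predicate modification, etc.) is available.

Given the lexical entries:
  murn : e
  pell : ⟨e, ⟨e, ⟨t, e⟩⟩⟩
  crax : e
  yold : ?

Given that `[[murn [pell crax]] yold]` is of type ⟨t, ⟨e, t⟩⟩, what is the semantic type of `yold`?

For [[murn [pell crax]] yold] to have type ⟨t, ⟨e, t⟩⟩ with [murn [pell crax]] of type ⟨t, e⟩, yold must be the function: yold : ⟨⟨t, e⟩, ⟨t, ⟨e, t⟩⟩⟩.

⟨⟨t, e⟩, ⟨t, ⟨e, t⟩⟩⟩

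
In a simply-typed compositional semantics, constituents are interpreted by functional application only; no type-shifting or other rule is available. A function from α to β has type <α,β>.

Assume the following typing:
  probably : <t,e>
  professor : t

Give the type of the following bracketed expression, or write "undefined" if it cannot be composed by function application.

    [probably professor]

[probably professor]: <t,e> applied to t yields e.

e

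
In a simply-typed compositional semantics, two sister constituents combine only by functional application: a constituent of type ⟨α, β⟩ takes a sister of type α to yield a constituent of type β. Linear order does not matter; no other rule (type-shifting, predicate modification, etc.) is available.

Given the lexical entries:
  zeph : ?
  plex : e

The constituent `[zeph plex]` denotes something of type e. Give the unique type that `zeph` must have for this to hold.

⟨e, e⟩

[zeph plex] must have type e. The sister plex has type e; that is not a function onto e, so zeph must be the functor, of type ⟨e, e⟩.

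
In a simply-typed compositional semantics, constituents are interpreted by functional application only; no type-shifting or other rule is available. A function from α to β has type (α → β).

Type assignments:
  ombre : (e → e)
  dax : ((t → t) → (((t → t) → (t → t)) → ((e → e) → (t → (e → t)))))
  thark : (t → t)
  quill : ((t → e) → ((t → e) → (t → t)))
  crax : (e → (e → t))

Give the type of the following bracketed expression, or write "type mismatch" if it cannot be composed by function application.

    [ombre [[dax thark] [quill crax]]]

type mismatch

[dax thark]: functor dax : ((t → t) → (((t → t) → (t → t)) → ((e → e) → (t → (e → t))))), argument thark : (t → t); result (((t → t) → (t → t)) → ((e → e) → (t → (e → t)))).
At [quill crax]: neither ((t → e) → ((t → e) → (t → t))) nor (e → (e → t)) can take the other as argument; the node is ill-typed.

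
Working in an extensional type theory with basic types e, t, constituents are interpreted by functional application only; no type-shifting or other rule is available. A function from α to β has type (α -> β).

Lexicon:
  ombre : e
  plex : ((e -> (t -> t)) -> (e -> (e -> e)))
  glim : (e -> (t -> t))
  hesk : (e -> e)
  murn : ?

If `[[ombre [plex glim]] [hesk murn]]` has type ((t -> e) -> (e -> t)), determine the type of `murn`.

[[ombre [plex glim]] [hesk murn]] must have type ((t -> e) -> (e -> t)). The sister [ombre [plex glim]] has type (e -> e); that is not a function onto ((t -> e) -> (e -> t)), so [hesk murn] must be the functor, of type ((e -> e) -> ((t -> e) -> (e -> t))).
[hesk murn] must have type ((e -> e) -> ((t -> e) -> (e -> t))). The sister hesk has type (e -> e); that is not a function onto ((e -> e) -> ((t -> e) -> (e -> t))), so murn must be the functor, of type ((e -> e) -> ((e -> e) -> ((t -> e) -> (e -> t)))).

((e -> e) -> ((e -> e) -> ((t -> e) -> (e -> t))))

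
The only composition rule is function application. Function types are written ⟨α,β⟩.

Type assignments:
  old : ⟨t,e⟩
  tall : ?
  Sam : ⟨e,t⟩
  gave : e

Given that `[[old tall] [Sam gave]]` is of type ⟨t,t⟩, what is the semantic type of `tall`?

[[old tall] [Sam gave]] is required to be ⟨t,t⟩. [Sam gave] : t cannot yield ⟨t,t⟩ as functor, so [old tall] : ⟨t,⟨t,t⟩⟩.
[old tall] is required to be ⟨t,⟨t,t⟩⟩. old : ⟨t,e⟩ cannot yield ⟨t,⟨t,t⟩⟩ as functor, so tall : ⟨⟨t,e⟩,⟨t,⟨t,t⟩⟩⟩.

⟨⟨t,e⟩,⟨t,⟨t,t⟩⟩⟩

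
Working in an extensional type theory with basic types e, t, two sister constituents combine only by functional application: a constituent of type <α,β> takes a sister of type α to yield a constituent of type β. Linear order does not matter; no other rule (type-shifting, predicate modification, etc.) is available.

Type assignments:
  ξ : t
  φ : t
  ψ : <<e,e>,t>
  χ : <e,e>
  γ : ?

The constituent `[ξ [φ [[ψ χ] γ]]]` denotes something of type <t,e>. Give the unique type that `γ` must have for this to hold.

<t,<t,<t,<t,e>>>>

[ξ [φ [[ψ χ] γ]]] must have type <t,e>. The sister ξ has type t; that is not a function onto <t,e>, so [φ [[ψ χ] γ]] must be the functor, of type <t,<t,e>>.
[φ [[ψ χ] γ]] must have type <t,<t,e>>. The sister φ has type t; that is not a function onto <t,<t,e>>, so [[ψ χ] γ] must be the functor, of type <t,<t,<t,e>>>.
[[ψ χ] γ] must have type <t,<t,<t,e>>>. The sister [ψ χ] has type t; that is not a function onto <t,<t,<t,e>>>, so γ must be the functor, of type <t,<t,<t,<t,e>>>>.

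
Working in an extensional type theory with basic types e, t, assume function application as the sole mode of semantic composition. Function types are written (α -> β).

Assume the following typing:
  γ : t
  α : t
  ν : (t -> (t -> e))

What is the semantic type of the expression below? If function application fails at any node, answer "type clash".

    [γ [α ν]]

[α ν] — ν of type (t -> (t -> e)) combines with α of type t: type (t -> e).
[γ [α ν]] — [α ν] of type (t -> e) combines with γ of type t: type e.

e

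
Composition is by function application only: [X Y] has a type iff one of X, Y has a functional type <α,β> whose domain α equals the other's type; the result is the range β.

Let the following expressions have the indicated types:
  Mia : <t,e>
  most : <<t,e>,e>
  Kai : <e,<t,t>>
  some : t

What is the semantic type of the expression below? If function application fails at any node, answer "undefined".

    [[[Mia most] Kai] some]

t

[Mia most]: <<t,e>,e> applied to <t,e> yields e.
[[Mia most] Kai]: <e,<t,t>> applied to e yields <t,t>.
[[[Mia most] Kai] some]: <t,t> applied to t yields t.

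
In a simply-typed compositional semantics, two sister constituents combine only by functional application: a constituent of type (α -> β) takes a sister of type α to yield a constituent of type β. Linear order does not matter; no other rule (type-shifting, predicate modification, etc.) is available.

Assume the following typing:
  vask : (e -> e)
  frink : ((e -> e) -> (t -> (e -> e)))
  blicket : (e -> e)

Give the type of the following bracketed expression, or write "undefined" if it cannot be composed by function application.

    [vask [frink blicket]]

undefined

[frink blicket] — frink of type ((e -> e) -> (t -> (e -> e))) combines with blicket of type (e -> e): type (t -> (e -> e)).
At [vask [frink blicket]]: neither (e -> e) nor (t -> (e -> e)) can take the other as argument; the node is ill-typed.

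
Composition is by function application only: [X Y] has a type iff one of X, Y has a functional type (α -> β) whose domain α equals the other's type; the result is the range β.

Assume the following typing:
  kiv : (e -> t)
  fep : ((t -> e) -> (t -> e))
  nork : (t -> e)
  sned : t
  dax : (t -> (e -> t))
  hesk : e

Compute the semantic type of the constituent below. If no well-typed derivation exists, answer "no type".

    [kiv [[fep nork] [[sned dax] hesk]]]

t

[fep nork]: ((t -> e) -> (t -> e)) applied to (t -> e) yields (t -> e).
[sned dax]: (t -> (e -> t)) applied to t yields (e -> t).
[[sned dax] hesk]: (e -> t) applied to e yields t.
[[fep nork] [[sned dax] hesk]]: (t -> e) applied to t yields e.
[kiv [[fep nork] [[sned dax] hesk]]]: (e -> t) applied to e yields t.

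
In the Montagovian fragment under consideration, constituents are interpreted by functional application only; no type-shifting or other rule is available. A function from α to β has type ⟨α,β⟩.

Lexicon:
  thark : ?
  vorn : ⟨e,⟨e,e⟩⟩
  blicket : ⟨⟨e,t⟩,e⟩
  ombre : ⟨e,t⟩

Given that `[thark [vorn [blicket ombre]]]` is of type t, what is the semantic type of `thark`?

⟨⟨e,e⟩,t⟩

At [thark [vorn [blicket ombre]]] (required: t): [vorn [blicket ombre]] is ⟨e,e⟩, which is not a function with range t; hence thark is the functor — type ⟨⟨e,e⟩,t⟩.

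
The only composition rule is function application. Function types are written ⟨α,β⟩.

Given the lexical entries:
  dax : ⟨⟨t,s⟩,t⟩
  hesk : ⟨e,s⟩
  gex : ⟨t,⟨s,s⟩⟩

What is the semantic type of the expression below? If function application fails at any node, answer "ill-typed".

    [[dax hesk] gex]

ill-typed

[dax hesk]: ⟨⟨t,s⟩,t⟩ with ⟨e,s⟩ — neither is a function whose domain matches the other; composition fails here.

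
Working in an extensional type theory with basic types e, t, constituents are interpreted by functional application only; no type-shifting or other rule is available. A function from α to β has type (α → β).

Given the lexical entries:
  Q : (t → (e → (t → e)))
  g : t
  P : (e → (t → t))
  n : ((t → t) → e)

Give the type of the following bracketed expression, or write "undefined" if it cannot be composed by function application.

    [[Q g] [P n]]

[Q g]: (t → (e → (t → e))) applied to t yields (e → (t → e)).
[P n]: (e → (t → t)) with ((t → t) → e) — neither is a function whose domain matches the other; composition fails here.

undefined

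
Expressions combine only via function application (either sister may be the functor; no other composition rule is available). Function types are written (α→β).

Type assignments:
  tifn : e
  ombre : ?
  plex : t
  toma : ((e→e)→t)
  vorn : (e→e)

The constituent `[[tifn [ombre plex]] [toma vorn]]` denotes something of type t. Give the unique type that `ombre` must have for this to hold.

(t→(e→(t→t)))

[[tifn [ombre plex]] [toma vorn]] is required to be t. [toma vorn] : t cannot yield t as functor, so [tifn [ombre plex]] : (t→t).
[tifn [ombre plex]] is required to be (t→t). tifn : e cannot yield (t→t) as functor, so [ombre plex] : (e→(t→t)).
[ombre plex] is required to be (e→(t→t)). plex : t cannot yield (e→(t→t)) as functor, so ombre : (t→(e→(t→t))).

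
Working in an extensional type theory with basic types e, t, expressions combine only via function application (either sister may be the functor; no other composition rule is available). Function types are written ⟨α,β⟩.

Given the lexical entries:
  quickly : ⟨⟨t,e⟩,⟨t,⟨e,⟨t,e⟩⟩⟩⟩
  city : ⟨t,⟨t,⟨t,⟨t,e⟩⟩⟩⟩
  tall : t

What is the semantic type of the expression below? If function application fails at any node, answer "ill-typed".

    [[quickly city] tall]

[quickly city]: ⟨⟨t,e⟩,⟨t,⟨e,⟨t,e⟩⟩⟩⟩ and ⟨t,⟨t,⟨t,⟨t,e⟩⟩⟩⟩ cannot combine by function application — type clash.

ill-typed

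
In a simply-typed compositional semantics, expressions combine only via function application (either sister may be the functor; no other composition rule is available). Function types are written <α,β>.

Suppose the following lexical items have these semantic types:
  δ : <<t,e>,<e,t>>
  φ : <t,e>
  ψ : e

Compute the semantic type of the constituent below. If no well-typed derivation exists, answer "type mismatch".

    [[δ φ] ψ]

At [δ φ], δ : <<t,e>,<e,t>> takes φ : <t,e>, giving <e,t>.
At [[δ φ] ψ], [δ φ] : <e,t> takes ψ : e, giving t.

t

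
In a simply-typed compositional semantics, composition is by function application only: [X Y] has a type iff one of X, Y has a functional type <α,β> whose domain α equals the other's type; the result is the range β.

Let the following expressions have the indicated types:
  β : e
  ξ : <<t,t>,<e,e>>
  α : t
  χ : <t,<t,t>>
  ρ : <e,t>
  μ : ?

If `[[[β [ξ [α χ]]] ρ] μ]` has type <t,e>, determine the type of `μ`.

For [[[β [ξ [α χ]]] ρ] μ] to have type <t,e> with [[β [ξ [α χ]]] ρ] of type t, μ must be the function: μ : <t,<t,e>>.

<t,<t,e>>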